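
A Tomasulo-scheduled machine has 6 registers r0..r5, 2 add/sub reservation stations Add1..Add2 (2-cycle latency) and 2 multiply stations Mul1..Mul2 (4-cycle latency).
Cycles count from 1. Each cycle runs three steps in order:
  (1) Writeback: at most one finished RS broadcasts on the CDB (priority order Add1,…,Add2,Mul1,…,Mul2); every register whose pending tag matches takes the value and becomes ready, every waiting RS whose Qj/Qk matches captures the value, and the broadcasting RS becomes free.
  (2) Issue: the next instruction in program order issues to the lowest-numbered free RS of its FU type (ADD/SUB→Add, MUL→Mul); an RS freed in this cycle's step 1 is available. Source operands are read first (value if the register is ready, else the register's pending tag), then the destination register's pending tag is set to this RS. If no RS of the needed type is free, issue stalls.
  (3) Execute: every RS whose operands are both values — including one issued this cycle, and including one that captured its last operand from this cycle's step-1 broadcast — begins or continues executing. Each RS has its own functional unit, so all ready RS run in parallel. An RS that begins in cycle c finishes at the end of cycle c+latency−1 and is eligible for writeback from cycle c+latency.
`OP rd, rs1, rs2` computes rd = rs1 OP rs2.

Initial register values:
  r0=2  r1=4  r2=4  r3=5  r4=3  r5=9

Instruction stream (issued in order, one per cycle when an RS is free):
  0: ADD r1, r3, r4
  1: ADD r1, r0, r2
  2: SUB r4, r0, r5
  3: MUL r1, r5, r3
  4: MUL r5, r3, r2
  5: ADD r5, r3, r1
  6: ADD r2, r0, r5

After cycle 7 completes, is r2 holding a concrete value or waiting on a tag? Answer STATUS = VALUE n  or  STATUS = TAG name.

STATUS = TAG Add2

cycle 1: issue ADD r1<-Add1 // r0:2,r1:Add1,r2:4,r3:5,r4:3,r5:9
cycle 2: issue ADD r1<-Add2 // r0:2,r1:Add2,r2:4,r3:5,r4:3,r5:9
cycle 3: CDB Add1=8; issue SUB r4<-Add1 // r0:2,r1:Add2,r2:4,r3:5,r4:Add1,r5:9
cycle 4: CDB Add2=6; issue MUL r1<-Mul1 // r0:2,r1:Mul1,r2:4,r3:5,r4:Add1,r5:9
cycle 5: CDB Add1=-7; issue MUL r5<-Mul2 // r0:2,r1:Mul1,r2:4,r3:5,r4:-7,r5:Mul2
cycle 6: issue ADD r5<-Add1 // r0:2,r1:Mul1,r2:4,r3:5,r4:-7,r5:Add1
cycle 7: issue ADD r2<-Add2 // r0:2,r1:Mul1,r2:Add2,r3:5,r4:-7,r5:Add1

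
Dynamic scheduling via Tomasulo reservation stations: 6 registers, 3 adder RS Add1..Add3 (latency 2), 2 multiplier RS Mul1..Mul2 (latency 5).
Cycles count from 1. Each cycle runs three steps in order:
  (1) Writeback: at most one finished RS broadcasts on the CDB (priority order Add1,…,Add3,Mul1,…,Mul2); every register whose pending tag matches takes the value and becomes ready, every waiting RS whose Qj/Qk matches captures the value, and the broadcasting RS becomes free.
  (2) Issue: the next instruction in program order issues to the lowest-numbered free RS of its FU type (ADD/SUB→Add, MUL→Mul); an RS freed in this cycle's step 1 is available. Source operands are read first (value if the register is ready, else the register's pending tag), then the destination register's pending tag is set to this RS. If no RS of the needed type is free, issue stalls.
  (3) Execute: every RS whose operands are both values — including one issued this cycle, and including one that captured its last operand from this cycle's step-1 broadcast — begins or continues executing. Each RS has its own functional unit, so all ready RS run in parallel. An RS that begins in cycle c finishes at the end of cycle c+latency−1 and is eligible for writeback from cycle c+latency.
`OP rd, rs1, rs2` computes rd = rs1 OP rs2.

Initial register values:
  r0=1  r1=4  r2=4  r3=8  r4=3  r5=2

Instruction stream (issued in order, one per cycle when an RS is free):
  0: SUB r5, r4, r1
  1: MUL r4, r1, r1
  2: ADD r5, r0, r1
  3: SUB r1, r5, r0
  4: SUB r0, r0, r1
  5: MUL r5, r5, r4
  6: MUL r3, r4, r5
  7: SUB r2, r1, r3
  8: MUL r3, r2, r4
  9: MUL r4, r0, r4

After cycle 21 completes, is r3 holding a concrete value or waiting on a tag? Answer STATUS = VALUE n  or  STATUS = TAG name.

STATUS = TAG Mul2

c1: issue SUB r5<-Add1 | r0:1,r1:4,r2:4,r3:8,r4:3,r5:Add1
c2: issue MUL r4<-Mul1 | r0:1,r1:4,r2:4,r3:8,r4:Mul1,r5:Add1
c3: CDB Add1=-1; issue ADD r5<-Add1 | r0:1,r1:4,r2:4,r3:8,r4:Mul1,r5:Add1
c4: issue SUB r1<-Add2 | r0:1,r1:Add2,r2:4,r3:8,r4:Mul1,r5:Add1
c5: CDB Add1=5; issue SUB r0<-Add1 | r0:Add1,r1:Add2,r2:4,r3:8,r4:Mul1,r5:5
c6: issue MUL r5<-Mul2 | r0:Add1,r1:Add2,r2:4,r3:8,r4:Mul1,r5:Mul2
c7: CDB Add2=4; stall | r0:Add1,r1:4,r2:4,r3:8,r4:Mul1,r5:Mul2
c8: CDB Mul1=16; issue MUL r3<-Mul1 | r0:Add1,r1:4,r2:4,r3:Mul1,r4:16,r5:Mul2
c9: CDB Add1=-3; issue SUB r2<-Add1 | r0:-3,r1:4,r2:Add1,r3:Mul1,r4:16,r5:Mul2
c10: stall | r0:-3,r1:4,r2:Add1,r3:Mul1,r4:16,r5:Mul2
c11: stall | r0:-3,r1:4,r2:Add1,r3:Mul1,r4:16,r5:Mul2
c12: stall | r0:-3,r1:4,r2:Add1,r3:Mul1,r4:16,r5:Mul2
c13: CDB Mul2=80; issue MUL r3<-Mul2 | r0:-3,r1:4,r2:Add1,r3:Mul2,r4:16,r5:80
c14: stall | r0:-3,r1:4,r2:Add1,r3:Mul2,r4:16,r5:80
c15: stall | r0:-3,r1:4,r2:Add1,r3:Mul2,r4:16,r5:80
c16: stall | r0:-3,r1:4,r2:Add1,r3:Mul2,r4:16,r5:80
c17: stall | r0:-3,r1:4,r2:Add1,r3:Mul2,r4:16,r5:80
c18: CDB Mul1=1280; issue MUL r4<-Mul1 | r0:-3,r1:4,r2:Add1,r3:Mul2,r4:Mul1,r5:80
c19: - | r0:-3,r1:4,r2:Add1,r3:Mul2,r4:Mul1,r5:80
c20: CDB Add1=-1276 | r0:-3,r1:4,r2:-1276,r3:Mul2,r4:Mul1,r5:80
c21: - | r0:-3,r1:4,r2:-1276,r3:Mul2,r4:Mul1,r5:80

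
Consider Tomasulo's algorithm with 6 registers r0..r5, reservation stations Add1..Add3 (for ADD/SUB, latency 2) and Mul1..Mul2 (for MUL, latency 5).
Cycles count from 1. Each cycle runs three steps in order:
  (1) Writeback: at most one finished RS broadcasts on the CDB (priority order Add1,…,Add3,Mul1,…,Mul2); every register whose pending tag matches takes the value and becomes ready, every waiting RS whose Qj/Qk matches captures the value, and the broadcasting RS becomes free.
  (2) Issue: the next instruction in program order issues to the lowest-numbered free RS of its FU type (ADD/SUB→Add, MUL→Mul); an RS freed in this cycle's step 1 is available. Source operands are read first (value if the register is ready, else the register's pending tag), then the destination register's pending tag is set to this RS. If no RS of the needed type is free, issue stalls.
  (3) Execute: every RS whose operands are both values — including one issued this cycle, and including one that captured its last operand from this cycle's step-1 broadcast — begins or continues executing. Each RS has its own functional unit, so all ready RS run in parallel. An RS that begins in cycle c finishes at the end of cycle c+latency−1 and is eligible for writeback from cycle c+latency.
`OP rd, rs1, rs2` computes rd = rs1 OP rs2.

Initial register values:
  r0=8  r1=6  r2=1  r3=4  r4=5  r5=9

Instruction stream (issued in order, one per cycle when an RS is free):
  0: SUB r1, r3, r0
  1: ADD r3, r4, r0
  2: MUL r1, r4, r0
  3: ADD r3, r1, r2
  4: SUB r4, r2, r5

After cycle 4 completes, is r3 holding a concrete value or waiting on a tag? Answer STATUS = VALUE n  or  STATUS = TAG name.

cycle 1: issue SUB r1<-Add1 // r0:8,r1:Add1,r2:1,r3:4,r4:5,r5:9
cycle 2: issue ADD r3<-Add2 // r0:8,r1:Add1,r2:1,r3:Add2,r4:5,r5:9
cycle 3: CDB Add1=-4; issue MUL r1<-Mul1 // r0:8,r1:Mul1,r2:1,r3:Add2,r4:5,r5:9
cycle 4: CDB Add2=13; issue ADD r3<-Add1 // r0:8,r1:Mul1,r2:1,r3:Add1,r4:5,r5:9

STATUS = TAG Add1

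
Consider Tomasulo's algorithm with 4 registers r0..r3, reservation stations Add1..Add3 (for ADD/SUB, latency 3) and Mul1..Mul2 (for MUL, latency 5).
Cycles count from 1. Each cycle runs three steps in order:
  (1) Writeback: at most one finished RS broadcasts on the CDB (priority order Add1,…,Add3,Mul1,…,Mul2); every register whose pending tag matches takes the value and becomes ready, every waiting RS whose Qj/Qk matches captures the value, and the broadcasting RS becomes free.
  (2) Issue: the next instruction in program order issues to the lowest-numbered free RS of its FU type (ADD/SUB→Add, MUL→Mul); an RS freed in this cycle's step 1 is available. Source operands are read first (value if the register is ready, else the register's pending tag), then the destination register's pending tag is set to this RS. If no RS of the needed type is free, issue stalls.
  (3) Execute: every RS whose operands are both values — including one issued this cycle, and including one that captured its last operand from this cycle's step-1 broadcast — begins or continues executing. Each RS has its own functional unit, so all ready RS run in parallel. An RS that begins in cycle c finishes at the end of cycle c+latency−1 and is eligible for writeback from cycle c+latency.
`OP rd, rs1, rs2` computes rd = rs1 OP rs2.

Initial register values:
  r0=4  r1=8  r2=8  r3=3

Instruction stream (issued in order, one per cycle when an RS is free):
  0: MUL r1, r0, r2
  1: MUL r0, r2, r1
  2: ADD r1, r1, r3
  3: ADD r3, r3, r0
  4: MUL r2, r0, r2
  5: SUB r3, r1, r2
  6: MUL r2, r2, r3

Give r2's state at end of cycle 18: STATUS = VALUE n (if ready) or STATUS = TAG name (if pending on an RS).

STATUS = TAG Mul2

cycle 1: issue MUL r1<-Mul1 // r0:4,r1:Mul1,r2:8,r3:3
cycle 2: issue MUL r0<-Mul2 // r0:Mul2,r1:Mul1,r2:8,r3:3
cycle 3: issue ADD r1<-Add1 // r0:Mul2,r1:Add1,r2:8,r3:3
cycle 4: issue ADD r3<-Add2 // r0:Mul2,r1:Add1,r2:8,r3:Add2
cycle 5: stall // r0:Mul2,r1:Add1,r2:8,r3:Add2
cycle 6: CDB Mul1=32; issue MUL r2<-Mul1 // r0:Mul2,r1:Add1,r2:Mul1,r3:Add2
cycle 7: issue SUB r3<-Add3 // r0:Mul2,r1:Add1,r2:Mul1,r3:Add3
cycle 8: stall // r0:Mul2,r1:Add1,r2:Mul1,r3:Add3
cycle 9: CDB Add1=35; stall // r0:Mul2,r1:35,r2:Mul1,r3:Add3
cycle 10: stall // r0:Mul2,r1:35,r2:Mul1,r3:Add3
cycle 11: CDB Mul2=256; issue MUL r2<-Mul2 // r0:256,r1:35,r2:Mul2,r3:Add3
cycle 12: - // r0:256,r1:35,r2:Mul2,r3:Add3
cycle 13: - // r0:256,r1:35,r2:Mul2,r3:Add3
cycle 14: CDB Add2=259 // r0:256,r1:35,r2:Mul2,r3:Add3
cycle 15: - // r0:256,r1:35,r2:Mul2,r3:Add3
cycle 16: CDB Mul1=2048 // r0:256,r1:35,r2:Mul2,r3:Add3
cycle 17: - // r0:256,r1:35,r2:Mul2,r3:Add3
cycle 18: - // r0:256,r1:35,r2:Mul2,r3:Add3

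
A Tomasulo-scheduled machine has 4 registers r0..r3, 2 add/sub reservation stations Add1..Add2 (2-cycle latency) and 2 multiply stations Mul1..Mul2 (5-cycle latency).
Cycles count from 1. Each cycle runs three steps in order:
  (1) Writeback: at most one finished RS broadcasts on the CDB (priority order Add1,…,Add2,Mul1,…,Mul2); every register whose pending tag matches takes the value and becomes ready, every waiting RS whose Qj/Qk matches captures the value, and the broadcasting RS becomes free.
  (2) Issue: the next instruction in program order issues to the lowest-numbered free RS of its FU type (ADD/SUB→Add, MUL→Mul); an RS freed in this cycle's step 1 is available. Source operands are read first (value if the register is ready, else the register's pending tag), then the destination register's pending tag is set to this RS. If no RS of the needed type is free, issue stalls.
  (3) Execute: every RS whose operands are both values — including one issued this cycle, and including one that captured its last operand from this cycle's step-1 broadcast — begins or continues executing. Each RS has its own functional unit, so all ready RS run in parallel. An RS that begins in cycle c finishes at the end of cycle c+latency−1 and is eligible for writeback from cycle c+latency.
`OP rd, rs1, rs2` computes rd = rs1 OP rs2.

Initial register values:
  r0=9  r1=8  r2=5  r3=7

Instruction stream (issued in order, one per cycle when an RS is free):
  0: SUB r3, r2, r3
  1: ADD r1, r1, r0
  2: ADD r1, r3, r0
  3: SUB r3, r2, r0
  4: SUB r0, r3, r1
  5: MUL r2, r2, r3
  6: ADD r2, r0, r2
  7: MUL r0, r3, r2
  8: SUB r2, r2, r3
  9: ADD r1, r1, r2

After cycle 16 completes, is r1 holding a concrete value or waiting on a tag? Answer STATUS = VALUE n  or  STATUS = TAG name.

  c1: issue SUB r3<-Add1  regs: r0:9,r1:8,r2:5,r3:Add1
  c2: issue ADD r1<-Add2  regs: r0:9,r1:Add2,r2:5,r3:Add1
  c3: CDB Add1=-2; issue ADD r1<-Add1  regs: r0:9,r1:Add1,r2:5,r3:-2
  c4: CDB Add2=17; issue SUB r3<-Add2  regs: r0:9,r1:Add1,r2:5,r3:Add2
  c5: CDB Add1=7; issue SUB r0<-Add1  regs: r0:Add1,r1:7,r2:5,r3:Add2
  c6: CDB Add2=-4; issue MUL r2<-Mul1  regs: r0:Add1,r1:7,r2:Mul1,r3:-4
  c7: issue ADD r2<-Add2  regs: r0:Add1,r1:7,r2:Add2,r3:-4
  c8: CDB Add1=-11; issue MUL r0<-Mul2  regs: r0:Mul2,r1:7,r2:Add2,r3:-4
  c9: issue SUB r2<-Add1  regs: r0:Mul2,r1:7,r2:Add1,r3:-4
  c10: stall  regs: r0:Mul2,r1:7,r2:Add1,r3:-4
  c11: CDB Mul1=-20; stall  regs: r0:Mul2,r1:7,r2:Add1,r3:-4
  c12: stall  regs: r0:Mul2,r1:7,r2:Add1,r3:-4
  c13: CDB Add2=-31; issue ADD r1<-Add2  regs: r0:Mul2,r1:Add2,r2:Add1,r3:-4
  c14: -  regs: r0:Mul2,r1:Add2,r2:Add1,r3:-4
  c15: CDB Add1=-27  regs: r0:Mul2,r1:Add2,r2:-27,r3:-4
  c16: -  regs: r0:Mul2,r1:Add2,r2:-27,r3:-4

STATUS = TAG Add2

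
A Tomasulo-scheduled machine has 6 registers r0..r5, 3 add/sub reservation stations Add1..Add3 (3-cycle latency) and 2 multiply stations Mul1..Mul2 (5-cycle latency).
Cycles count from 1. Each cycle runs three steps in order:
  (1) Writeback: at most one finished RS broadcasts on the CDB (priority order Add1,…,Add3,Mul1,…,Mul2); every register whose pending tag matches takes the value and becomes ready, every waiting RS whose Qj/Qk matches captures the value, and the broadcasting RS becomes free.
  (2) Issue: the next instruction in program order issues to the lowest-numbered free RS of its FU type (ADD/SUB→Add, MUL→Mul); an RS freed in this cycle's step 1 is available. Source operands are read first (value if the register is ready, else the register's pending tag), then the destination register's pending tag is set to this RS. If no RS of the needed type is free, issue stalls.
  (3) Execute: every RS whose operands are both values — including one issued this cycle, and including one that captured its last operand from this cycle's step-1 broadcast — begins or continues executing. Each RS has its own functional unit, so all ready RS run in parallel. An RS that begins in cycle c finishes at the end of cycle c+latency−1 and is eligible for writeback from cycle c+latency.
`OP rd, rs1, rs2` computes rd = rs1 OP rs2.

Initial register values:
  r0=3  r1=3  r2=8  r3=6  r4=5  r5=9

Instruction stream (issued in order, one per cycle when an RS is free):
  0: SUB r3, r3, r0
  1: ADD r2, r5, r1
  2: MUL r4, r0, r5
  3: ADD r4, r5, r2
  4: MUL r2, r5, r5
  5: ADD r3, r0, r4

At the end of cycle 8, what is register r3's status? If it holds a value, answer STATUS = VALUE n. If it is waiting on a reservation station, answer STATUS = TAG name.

cycle 1: issue SUB r3<-Add1 // r0:3,r1:3,r2:8,r3:Add1,r4:5,r5:9
cycle 2: issue ADD r2<-Add2 // r0:3,r1:3,r2:Add2,r3:Add1,r4:5,r5:9
cycle 3: issue MUL r4<-Mul1 // r0:3,r1:3,r2:Add2,r3:Add1,r4:Mul1,r5:9
cycle 4: CDB Add1=3; issue ADD r4<-Add1 // r0:3,r1:3,r2:Add2,r3:3,r4:Add1,r5:9
cycle 5: CDB Add2=12; issue MUL r2<-Mul2 // r0:3,r1:3,r2:Mul2,r3:3,r4:Add1,r5:9
cycle 6: issue ADD r3<-Add2 // r0:3,r1:3,r2:Mul2,r3:Add2,r4:Add1,r5:9
cycle 7: - // r0:3,r1:3,r2:Mul2,r3:Add2,r4:Add1,r5:9
cycle 8: CDB Add1=21 // r0:3,r1:3,r2:Mul2,r3:Add2,r4:21,r5:9

STATUS = TAG Add2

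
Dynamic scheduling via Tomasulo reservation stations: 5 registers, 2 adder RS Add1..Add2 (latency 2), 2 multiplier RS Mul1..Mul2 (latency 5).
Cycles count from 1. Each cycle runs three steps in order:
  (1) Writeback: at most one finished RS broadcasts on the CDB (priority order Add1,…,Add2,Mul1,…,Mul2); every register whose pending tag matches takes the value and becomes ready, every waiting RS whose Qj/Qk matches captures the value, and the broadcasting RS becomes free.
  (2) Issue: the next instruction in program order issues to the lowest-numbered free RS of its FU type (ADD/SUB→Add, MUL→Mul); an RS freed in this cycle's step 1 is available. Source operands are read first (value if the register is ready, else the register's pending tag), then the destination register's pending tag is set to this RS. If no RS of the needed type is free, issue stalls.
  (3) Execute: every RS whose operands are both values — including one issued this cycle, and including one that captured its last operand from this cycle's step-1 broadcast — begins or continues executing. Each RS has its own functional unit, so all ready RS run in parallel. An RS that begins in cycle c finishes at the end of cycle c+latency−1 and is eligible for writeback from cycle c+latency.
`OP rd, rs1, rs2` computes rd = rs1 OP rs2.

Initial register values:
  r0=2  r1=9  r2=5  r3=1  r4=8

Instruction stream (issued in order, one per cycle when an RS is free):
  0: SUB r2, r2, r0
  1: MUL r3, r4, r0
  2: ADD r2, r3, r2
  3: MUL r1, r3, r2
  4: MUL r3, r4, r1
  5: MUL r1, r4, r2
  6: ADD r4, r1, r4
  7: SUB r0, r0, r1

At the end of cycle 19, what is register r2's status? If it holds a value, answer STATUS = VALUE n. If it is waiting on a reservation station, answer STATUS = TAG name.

STATUS = VALUE 19

cycle 1: issue SUB r2<-Add1 // r0:2,r1:9,r2:Add1,r3:1,r4:8
cycle 2: issue MUL r3<-Mul1 // r0:2,r1:9,r2:Add1,r3:Mul1,r4:8
cycle 3: CDB Add1=3; issue ADD r2<-Add1 // r0:2,r1:9,r2:Add1,r3:Mul1,r4:8
cycle 4: issue MUL r1<-Mul2 // r0:2,r1:Mul2,r2:Add1,r3:Mul1,r4:8
cycle 5: stall // r0:2,r1:Mul2,r2:Add1,r3:Mul1,r4:8
cycle 6: stall // r0:2,r1:Mul2,r2:Add1,r3:Mul1,r4:8
cycle 7: CDB Mul1=16; issue MUL r3<-Mul1 // r0:2,r1:Mul2,r2:Add1,r3:Mul1,r4:8
cycle 8: stall // r0:2,r1:Mul2,r2:Add1,r3:Mul1,r4:8
cycle 9: CDB Add1=19; stall // r0:2,r1:Mul2,r2:19,r3:Mul1,r4:8
cycle 10: stall // r0:2,r1:Mul2,r2:19,r3:Mul1,r4:8
cycle 11: stall // r0:2,r1:Mul2,r2:19,r3:Mul1,r4:8
cycle 12: stall // r0:2,r1:Mul2,r2:19,r3:Mul1,r4:8
cycle 13: stall // r0:2,r1:Mul2,r2:19,r3:Mul1,r4:8
cycle 14: CDB Mul2=304; issue MUL r1<-Mul2 // r0:2,r1:Mul2,r2:19,r3:Mul1,r4:8
cycle 15: issue ADD r4<-Add1 // r0:2,r1:Mul2,r2:19,r3:Mul1,r4:Add1
cycle 16: issue SUB r0<-Add2 // r0:Add2,r1:Mul2,r2:19,r3:Mul1,r4:Add1
cycle 17: - // r0:Add2,r1:Mul2,r2:19,r3:Mul1,r4:Add1
cycle 18: - // r0:Add2,r1:Mul2,r2:19,r3:Mul1,r4:Add1
cycle 19: CDB Mul1=2432 // r0:Add2,r1:Mul2,r2:19,r3:2432,r4:Add1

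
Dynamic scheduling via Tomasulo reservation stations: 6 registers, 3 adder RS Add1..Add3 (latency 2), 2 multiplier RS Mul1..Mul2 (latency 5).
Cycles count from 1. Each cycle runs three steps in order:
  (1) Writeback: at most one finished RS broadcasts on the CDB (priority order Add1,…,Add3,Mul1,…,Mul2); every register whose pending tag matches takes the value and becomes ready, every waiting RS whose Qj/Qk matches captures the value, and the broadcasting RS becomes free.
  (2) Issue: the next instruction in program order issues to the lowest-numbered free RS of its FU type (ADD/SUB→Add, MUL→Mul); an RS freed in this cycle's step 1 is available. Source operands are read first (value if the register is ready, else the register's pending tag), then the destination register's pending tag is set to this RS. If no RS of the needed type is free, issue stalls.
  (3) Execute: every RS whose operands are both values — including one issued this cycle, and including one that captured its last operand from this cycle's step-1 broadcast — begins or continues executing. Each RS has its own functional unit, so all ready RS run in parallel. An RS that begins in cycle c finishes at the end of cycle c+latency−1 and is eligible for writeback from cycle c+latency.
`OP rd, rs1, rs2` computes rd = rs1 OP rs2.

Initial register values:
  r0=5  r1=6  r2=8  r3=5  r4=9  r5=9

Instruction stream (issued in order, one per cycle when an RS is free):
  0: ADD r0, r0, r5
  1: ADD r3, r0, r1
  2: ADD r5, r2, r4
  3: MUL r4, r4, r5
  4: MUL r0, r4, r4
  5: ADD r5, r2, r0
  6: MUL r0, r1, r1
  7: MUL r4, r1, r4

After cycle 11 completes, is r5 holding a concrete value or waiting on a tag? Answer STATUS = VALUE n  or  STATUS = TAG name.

STATUS = TAG Add1

cycle 1: issue ADD r0<-Add1 // r0:Add1,r1:6,r2:8,r3:5,r4:9,r5:9
cycle 2: issue ADD r3<-Add2 // r0:Add1,r1:6,r2:8,r3:Add2,r4:9,r5:9
cycle 3: CDB Add1=14; issue ADD r5<-Add1 // r0:14,r1:6,r2:8,r3:Add2,r4:9,r5:Add1
cycle 4: issue MUL r4<-Mul1 // r0:14,r1:6,r2:8,r3:Add2,r4:Mul1,r5:Add1
cycle 5: CDB Add1=17; issue MUL r0<-Mul2 // r0:Mul2,r1:6,r2:8,r3:Add2,r4:Mul1,r5:17
cycle 6: CDB Add2=20; issue ADD r5<-Add1 // r0:Mul2,r1:6,r2:8,r3:20,r4:Mul1,r5:Add1
cycle 7: stall // r0:Mul2,r1:6,r2:8,r3:20,r4:Mul1,r5:Add1
cycle 8: stall // r0:Mul2,r1:6,r2:8,r3:20,r4:Mul1,r5:Add1
cycle 9: stall // r0:Mul2,r1:6,r2:8,r3:20,r4:Mul1,r5:Add1
cycle 10: CDB Mul1=153; issue MUL r0<-Mul1 // r0:Mul1,r1:6,r2:8,r3:20,r4:153,r5:Add1
cycle 11: stall // r0:Mul1,r1:6,r2:8,r3:20,r4:153,r5:Add1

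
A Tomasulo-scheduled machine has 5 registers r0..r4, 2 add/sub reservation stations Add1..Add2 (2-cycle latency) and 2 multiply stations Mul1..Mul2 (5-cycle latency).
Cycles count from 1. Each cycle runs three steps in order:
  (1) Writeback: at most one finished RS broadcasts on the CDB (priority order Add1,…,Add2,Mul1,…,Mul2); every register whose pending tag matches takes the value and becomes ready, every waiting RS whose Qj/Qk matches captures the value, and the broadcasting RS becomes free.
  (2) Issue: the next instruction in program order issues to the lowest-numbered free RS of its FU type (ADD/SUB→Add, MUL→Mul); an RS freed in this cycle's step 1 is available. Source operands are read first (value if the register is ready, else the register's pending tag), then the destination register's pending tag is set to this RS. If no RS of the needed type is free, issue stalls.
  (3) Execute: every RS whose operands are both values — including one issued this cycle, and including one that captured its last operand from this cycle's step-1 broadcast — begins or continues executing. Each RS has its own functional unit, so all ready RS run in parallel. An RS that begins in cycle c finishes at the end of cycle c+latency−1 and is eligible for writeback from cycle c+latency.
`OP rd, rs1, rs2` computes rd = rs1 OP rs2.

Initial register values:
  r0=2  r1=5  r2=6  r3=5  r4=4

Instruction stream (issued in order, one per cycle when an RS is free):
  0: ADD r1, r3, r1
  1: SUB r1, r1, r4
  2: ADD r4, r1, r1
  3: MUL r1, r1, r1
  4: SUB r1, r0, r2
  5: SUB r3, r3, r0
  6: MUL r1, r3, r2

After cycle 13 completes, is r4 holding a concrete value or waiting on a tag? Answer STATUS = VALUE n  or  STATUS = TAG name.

STATUS = VALUE 12

c1: issue ADD r1<-Add1 | r0:2,r1:Add1,r2:6,r3:5,r4:4
c2: issue SUB r1<-Add2 | r0:2,r1:Add2,r2:6,r3:5,r4:4
c3: CDB Add1=10; issue ADD r4<-Add1 | r0:2,r1:Add2,r2:6,r3:5,r4:Add1
c4: issue MUL r1<-Mul1 | r0:2,r1:Mul1,r2:6,r3:5,r4:Add1
c5: CDB Add2=6; issue SUB r1<-Add2 | r0:2,r1:Add2,r2:6,r3:5,r4:Add1
c6: stall | r0:2,r1:Add2,r2:6,r3:5,r4:Add1
c7: CDB Add1=12; issue SUB r3<-Add1 | r0:2,r1:Add2,r2:6,r3:Add1,r4:12
c8: CDB Add2=-4; issue MUL r1<-Mul2 | r0:2,r1:Mul2,r2:6,r3:Add1,r4:12
c9: CDB Add1=3 | r0:2,r1:Mul2,r2:6,r3:3,r4:12
c10: CDB Mul1=36 | r0:2,r1:Mul2,r2:6,r3:3,r4:12
c11: - | r0:2,r1:Mul2,r2:6,r3:3,r4:12
c12: - | r0:2,r1:Mul2,r2:6,r3:3,r4:12
c13: - | r0:2,r1:Mul2,r2:6,r3:3,r4:12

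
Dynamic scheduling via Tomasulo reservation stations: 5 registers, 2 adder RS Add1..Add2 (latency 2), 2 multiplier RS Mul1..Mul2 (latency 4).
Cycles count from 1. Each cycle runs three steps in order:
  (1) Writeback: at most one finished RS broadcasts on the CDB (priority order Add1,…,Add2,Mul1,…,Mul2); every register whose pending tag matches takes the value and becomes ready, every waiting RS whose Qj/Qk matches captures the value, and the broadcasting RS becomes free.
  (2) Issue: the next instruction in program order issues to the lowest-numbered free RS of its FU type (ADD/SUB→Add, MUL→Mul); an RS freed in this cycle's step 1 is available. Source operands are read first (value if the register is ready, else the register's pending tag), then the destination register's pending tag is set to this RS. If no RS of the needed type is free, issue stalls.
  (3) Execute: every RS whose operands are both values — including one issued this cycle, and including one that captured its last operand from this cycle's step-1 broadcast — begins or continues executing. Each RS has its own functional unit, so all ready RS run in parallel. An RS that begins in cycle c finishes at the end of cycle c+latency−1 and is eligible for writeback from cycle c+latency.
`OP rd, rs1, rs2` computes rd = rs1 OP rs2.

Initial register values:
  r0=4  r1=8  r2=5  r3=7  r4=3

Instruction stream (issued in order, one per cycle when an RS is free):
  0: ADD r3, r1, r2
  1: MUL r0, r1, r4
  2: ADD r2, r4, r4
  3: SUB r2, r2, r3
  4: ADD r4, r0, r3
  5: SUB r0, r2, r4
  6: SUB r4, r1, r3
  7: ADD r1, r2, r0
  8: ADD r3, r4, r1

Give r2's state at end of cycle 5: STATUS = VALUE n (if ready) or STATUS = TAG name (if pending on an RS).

cycle 1: issue ADD r3<-Add1 // r0:4,r1:8,r2:5,r3:Add1,r4:3
cycle 2: issue MUL r0<-Mul1 // r0:Mul1,r1:8,r2:5,r3:Add1,r4:3
cycle 3: CDB Add1=13; issue ADD r2<-Add1 // r0:Mul1,r1:8,r2:Add1,r3:13,r4:3
cycle 4: issue SUB r2<-Add2 // r0:Mul1,r1:8,r2:Add2,r3:13,r4:3
cycle 5: CDB Add1=6; issue ADD r4<-Add1 // r0:Mul1,r1:8,r2:Add2,r3:13,r4:Add1

STATUS = TAG Add2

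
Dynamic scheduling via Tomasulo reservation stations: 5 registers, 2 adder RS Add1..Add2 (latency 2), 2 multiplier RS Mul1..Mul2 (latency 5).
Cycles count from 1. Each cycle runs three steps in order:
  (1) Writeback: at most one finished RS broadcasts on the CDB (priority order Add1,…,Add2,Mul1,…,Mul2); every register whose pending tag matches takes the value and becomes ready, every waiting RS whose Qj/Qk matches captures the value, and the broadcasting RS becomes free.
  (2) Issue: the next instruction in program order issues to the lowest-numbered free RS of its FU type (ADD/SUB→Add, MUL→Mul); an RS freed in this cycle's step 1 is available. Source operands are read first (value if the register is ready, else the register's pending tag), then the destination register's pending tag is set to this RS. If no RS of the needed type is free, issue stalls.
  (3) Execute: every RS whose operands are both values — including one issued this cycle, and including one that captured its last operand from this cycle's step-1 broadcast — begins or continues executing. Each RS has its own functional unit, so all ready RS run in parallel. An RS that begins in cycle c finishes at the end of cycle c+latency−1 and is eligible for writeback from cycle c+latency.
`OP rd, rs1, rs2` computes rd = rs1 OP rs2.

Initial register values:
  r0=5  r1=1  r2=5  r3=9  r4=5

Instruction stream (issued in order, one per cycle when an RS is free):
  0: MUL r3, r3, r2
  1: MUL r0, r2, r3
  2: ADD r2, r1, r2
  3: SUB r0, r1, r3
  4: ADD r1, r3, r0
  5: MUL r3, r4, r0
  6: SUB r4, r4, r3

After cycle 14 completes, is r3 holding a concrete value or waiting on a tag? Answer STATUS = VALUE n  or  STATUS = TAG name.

STATUS = VALUE -220

  c1: issue MUL r3<-Mul1  regs: r0:5,r1:1,r2:5,r3:Mul1,r4:5
  c2: issue MUL r0<-Mul2  regs: r0:Mul2,r1:1,r2:5,r3:Mul1,r4:5
  c3: issue ADD r2<-Add1  regs: r0:Mul2,r1:1,r2:Add1,r3:Mul1,r4:5
  c4: issue SUB r0<-Add2  regs: r0:Add2,r1:1,r2:Add1,r3:Mul1,r4:5
  c5: CDB Add1=6; issue ADD r1<-Add1  regs: r0:Add2,r1:Add1,r2:6,r3:Mul1,r4:5
  c6: CDB Mul1=45; issue MUL r3<-Mul1  regs: r0:Add2,r1:Add1,r2:6,r3:Mul1,r4:5
  c7: stall  regs: r0:Add2,r1:Add1,r2:6,r3:Mul1,r4:5
  c8: CDB Add2=-44; issue SUB r4<-Add2  regs: r0:-44,r1:Add1,r2:6,r3:Mul1,r4:Add2
  c9: -  regs: r0:-44,r1:Add1,r2:6,r3:Mul1,r4:Add2
  c10: CDB Add1=1  regs: r0:-44,r1:1,r2:6,r3:Mul1,r4:Add2
  c11: CDB Mul2=225  regs: r0:-44,r1:1,r2:6,r3:Mul1,r4:Add2
  c12: -  regs: r0:-44,r1:1,r2:6,r3:Mul1,r4:Add2
  c13: CDB Mul1=-220  regs: r0:-44,r1:1,r2:6,r3:-220,r4:Add2
  c14: -  regs: r0:-44,r1:1,r2:6,r3:-220,r4:Add2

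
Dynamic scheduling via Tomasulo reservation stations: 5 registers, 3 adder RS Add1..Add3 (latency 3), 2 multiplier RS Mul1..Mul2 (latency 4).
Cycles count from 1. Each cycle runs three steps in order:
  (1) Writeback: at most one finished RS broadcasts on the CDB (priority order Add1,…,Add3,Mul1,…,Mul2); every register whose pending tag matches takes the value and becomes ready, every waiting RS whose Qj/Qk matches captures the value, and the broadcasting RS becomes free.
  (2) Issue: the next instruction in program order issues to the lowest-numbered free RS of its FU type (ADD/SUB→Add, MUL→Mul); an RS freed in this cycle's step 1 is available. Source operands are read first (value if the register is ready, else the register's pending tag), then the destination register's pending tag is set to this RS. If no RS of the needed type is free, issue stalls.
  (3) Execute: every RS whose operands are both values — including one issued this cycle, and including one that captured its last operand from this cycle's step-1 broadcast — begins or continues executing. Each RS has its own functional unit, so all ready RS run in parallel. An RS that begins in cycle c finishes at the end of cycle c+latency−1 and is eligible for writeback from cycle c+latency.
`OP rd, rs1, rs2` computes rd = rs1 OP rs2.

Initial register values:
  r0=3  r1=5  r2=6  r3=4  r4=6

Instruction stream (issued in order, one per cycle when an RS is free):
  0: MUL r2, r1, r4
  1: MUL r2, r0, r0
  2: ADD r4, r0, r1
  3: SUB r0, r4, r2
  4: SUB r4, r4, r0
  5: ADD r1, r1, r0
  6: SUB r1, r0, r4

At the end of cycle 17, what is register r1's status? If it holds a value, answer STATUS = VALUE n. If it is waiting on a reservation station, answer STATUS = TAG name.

STATUS = VALUE -10

c1: issue MUL r2<-Mul1 | r0:3,r1:5,r2:Mul1,r3:4,r4:6
c2: issue MUL r2<-Mul2 | r0:3,r1:5,r2:Mul2,r3:4,r4:6
c3: issue ADD r4<-Add1 | r0:3,r1:5,r2:Mul2,r3:4,r4:Add1
c4: issue SUB r0<-Add2 | r0:Add2,r1:5,r2:Mul2,r3:4,r4:Add1
c5: CDB Mul1=30; issue SUB r4<-Add3 | r0:Add2,r1:5,r2:Mul2,r3:4,r4:Add3
c6: CDB Add1=8; issue ADD r1<-Add1 | r0:Add2,r1:Add1,r2:Mul2,r3:4,r4:Add3
c7: CDB Mul2=9; stall | r0:Add2,r1:Add1,r2:9,r3:4,r4:Add3
c8: stall | r0:Add2,r1:Add1,r2:9,r3:4,r4:Add3
c9: stall | r0:Add2,r1:Add1,r2:9,r3:4,r4:Add3
c10: CDB Add2=-1; issue SUB r1<-Add2 | r0:-1,r1:Add2,r2:9,r3:4,r4:Add3
c11: - | r0:-1,r1:Add2,r2:9,r3:4,r4:Add3
c12: - | r0:-1,r1:Add2,r2:9,r3:4,r4:Add3
c13: CDB Add1=4 | r0:-1,r1:Add2,r2:9,r3:4,r4:Add3
c14: CDB Add3=9 | r0:-1,r1:Add2,r2:9,r3:4,r4:9
c15: - | r0:-1,r1:Add2,r2:9,r3:4,r4:9
c16: - | r0:-1,r1:Add2,r2:9,r3:4,r4:9
c17: CDB Add2=-10 | r0:-1,r1:-10,r2:9,r3:4,r4:9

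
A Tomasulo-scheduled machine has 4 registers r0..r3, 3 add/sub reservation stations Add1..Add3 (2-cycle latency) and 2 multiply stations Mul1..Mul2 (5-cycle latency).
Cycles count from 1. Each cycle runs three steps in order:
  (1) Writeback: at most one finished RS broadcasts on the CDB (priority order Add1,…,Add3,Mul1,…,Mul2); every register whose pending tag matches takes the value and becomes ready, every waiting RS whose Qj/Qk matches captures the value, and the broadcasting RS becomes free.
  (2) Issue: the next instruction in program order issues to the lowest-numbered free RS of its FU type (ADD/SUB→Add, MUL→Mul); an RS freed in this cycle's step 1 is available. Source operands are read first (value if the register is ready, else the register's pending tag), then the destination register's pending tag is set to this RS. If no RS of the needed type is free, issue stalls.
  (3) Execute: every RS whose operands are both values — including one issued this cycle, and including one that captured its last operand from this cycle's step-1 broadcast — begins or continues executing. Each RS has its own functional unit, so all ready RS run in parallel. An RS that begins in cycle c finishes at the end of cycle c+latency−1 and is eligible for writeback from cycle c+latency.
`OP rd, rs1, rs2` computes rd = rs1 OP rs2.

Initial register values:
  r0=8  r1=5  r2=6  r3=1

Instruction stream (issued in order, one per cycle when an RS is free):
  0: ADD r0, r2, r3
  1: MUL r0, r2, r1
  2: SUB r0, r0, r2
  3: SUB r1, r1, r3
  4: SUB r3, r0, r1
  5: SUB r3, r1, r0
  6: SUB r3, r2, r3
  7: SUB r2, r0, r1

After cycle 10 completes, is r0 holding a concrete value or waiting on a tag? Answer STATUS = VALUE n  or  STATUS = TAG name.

STATUS = VALUE 24

  c1: issue ADD r0<-Add1  regs: r0:Add1,r1:5,r2:6,r3:1
  c2: issue MUL r0<-Mul1  regs: r0:Mul1,r1:5,r2:6,r3:1
  c3: CDB Add1=7; issue SUB r0<-Add1  regs: r0:Add1,r1:5,r2:6,r3:1
  c4: issue SUB r1<-Add2  regs: r0:Add1,r1:Add2,r2:6,r3:1
  c5: issue SUB r3<-Add3  regs: r0:Add1,r1:Add2,r2:6,r3:Add3
  c6: CDB Add2=4; issue SUB r3<-Add2  regs: r0:Add1,r1:4,r2:6,r3:Add2
  c7: CDB Mul1=30; stall  regs: r0:Add1,r1:4,r2:6,r3:Add2
  c8: stall  regs: r0:Add1,r1:4,r2:6,r3:Add2
  c9: CDB Add1=24; issue SUB r3<-Add1  regs: r0:24,r1:4,r2:6,r3:Add1
  c10: stall  regs: r0:24,r1:4,r2:6,r3:Add1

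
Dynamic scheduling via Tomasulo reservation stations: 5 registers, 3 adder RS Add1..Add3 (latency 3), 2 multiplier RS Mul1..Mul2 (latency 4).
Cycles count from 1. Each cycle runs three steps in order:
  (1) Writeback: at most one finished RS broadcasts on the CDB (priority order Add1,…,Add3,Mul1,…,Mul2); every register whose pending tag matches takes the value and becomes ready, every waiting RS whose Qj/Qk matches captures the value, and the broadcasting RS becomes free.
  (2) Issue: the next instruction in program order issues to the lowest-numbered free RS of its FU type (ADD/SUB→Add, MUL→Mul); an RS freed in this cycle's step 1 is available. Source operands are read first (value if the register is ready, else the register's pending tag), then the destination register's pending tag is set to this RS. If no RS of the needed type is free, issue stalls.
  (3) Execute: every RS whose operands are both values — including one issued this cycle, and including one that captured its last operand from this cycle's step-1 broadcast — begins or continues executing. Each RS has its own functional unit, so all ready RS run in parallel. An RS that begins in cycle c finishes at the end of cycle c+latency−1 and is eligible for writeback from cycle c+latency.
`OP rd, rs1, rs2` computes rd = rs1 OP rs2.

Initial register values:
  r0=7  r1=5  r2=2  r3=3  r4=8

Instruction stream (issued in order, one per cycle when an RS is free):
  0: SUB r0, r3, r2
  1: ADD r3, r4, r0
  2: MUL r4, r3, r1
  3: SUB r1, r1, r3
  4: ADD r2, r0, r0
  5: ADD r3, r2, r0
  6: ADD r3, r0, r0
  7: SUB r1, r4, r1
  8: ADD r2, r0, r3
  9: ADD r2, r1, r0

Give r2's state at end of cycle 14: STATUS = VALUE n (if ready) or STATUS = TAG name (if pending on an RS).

STATUS = TAG Add3

cycle 1: issue SUB r0<-Add1 // r0:Add1,r1:5,r2:2,r3:3,r4:8
cycle 2: issue ADD r3<-Add2 // r0:Add1,r1:5,r2:2,r3:Add2,r4:8
cycle 3: issue MUL r4<-Mul1 // r0:Add1,r1:5,r2:2,r3:Add2,r4:Mul1
cycle 4: CDB Add1=1; issue SUB r1<-Add1 // r0:1,r1:Add1,r2:2,r3:Add2,r4:Mul1
cycle 5: issue ADD r2<-Add3 // r0:1,r1:Add1,r2:Add3,r3:Add2,r4:Mul1
cycle 6: stall // r0:1,r1:Add1,r2:Add3,r3:Add2,r4:Mul1
cycle 7: CDB Add2=9; issue ADD r3<-Add2 // r0:1,r1:Add1,r2:Add3,r3:Add2,r4:Mul1
cycle 8: CDB Add3=2; issue ADD r3<-Add3 // r0:1,r1:Add1,r2:2,r3:Add3,r4:Mul1
cycle 9: stall // r0:1,r1:Add1,r2:2,r3:Add3,r4:Mul1
cycle 10: CDB Add1=-4; issue SUB r1<-Add1 // r0:1,r1:Add1,r2:2,r3:Add3,r4:Mul1
cycle 11: CDB Add2=3; issue ADD r2<-Add2 // r0:1,r1:Add1,r2:Add2,r3:Add3,r4:Mul1
cycle 12: CDB Add3=2; issue ADD r2<-Add3 // r0:1,r1:Add1,r2:Add3,r3:2,r4:Mul1
cycle 13: CDB Mul1=45 // r0:1,r1:Add1,r2:Add3,r3:2,r4:45
cycle 14: - // r0:1,r1:Add1,r2:Add3,r3:2,r4:45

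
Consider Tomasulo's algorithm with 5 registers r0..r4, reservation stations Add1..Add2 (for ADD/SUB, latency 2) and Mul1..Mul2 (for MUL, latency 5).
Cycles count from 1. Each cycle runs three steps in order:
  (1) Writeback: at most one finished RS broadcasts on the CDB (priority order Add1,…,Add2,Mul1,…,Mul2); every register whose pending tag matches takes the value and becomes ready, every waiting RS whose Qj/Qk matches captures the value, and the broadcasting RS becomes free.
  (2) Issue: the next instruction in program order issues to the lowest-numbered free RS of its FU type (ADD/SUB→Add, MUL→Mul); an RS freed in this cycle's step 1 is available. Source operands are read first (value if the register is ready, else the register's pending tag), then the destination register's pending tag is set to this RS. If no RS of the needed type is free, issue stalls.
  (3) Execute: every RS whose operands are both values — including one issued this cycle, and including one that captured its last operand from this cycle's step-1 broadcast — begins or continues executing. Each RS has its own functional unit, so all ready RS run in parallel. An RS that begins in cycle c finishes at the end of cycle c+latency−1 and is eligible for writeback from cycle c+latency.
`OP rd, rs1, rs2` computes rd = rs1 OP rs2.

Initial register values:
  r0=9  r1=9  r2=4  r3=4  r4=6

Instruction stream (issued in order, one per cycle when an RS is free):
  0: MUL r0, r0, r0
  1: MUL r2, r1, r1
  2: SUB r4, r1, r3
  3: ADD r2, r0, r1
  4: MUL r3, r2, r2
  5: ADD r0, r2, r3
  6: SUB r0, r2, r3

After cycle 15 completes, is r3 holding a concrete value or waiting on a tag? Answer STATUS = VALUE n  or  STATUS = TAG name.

STATUS = VALUE 8100

  c1: issue MUL r0<-Mul1  regs: r0:Mul1,r1:9,r2:4,r3:4,r4:6
  c2: issue MUL r2<-Mul2  regs: r0:Mul1,r1:9,r2:Mul2,r3:4,r4:6
  c3: issue SUB r4<-Add1  regs: r0:Mul1,r1:9,r2:Mul2,r3:4,r4:Add1
  c4: issue ADD r2<-Add2  regs: r0:Mul1,r1:9,r2:Add2,r3:4,r4:Add1
  c5: CDB Add1=5; stall  regs: r0:Mul1,r1:9,r2:Add2,r3:4,r4:5
  c6: CDB Mul1=81; issue MUL r3<-Mul1  regs: r0:81,r1:9,r2:Add2,r3:Mul1,r4:5
  c7: CDB Mul2=81; issue ADD r0<-Add1  regs: r0:Add1,r1:9,r2:Add2,r3:Mul1,r4:5
  c8: CDB Add2=90; issue SUB r0<-Add2  regs: r0:Add2,r1:9,r2:90,r3:Mul1,r4:5
  c9: -  regs: r0:Add2,r1:9,r2:90,r3:Mul1,r4:5
  c10: -  regs: r0:Add2,r1:9,r2:90,r3:Mul1,r4:5
  c11: -  regs: r0:Add2,r1:9,r2:90,r3:Mul1,r4:5
  c12: -  regs: r0:Add2,r1:9,r2:90,r3:Mul1,r4:5
  c13: CDB Mul1=8100  regs: r0:Add2,r1:9,r2:90,r3:8100,r4:5
  c14: -  regs: r0:Add2,r1:9,r2:90,r3:8100,r4:5
  c15: CDB Add1=8190  regs: r0:Add2,r1:9,r2:90,r3:8100,r4:5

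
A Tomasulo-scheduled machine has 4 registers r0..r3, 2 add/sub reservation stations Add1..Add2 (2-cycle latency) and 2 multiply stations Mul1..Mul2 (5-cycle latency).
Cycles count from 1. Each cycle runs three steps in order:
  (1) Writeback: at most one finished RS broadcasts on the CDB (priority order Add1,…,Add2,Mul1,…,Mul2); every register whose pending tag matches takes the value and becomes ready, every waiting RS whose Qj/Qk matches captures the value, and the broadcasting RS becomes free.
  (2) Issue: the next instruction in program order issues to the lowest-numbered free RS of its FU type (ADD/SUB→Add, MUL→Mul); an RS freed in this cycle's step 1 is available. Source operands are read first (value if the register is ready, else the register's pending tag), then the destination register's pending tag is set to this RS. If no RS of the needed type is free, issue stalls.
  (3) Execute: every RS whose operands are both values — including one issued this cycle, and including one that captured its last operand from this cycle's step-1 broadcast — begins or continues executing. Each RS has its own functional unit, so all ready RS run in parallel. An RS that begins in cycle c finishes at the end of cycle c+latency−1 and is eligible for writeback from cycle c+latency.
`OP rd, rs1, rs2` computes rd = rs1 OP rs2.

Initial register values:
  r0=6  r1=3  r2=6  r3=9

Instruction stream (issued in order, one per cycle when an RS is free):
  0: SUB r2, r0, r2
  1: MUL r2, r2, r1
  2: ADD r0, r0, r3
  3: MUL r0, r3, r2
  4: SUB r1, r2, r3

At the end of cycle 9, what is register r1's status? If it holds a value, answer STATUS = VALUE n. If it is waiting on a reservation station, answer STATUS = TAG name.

STATUS = TAG Add1

c1: issue SUB r2<-Add1 | r0:6,r1:3,r2:Add1,r3:9
c2: issue MUL r2<-Mul1 | r0:6,r1:3,r2:Mul1,r3:9
c3: CDB Add1=0; issue ADD r0<-Add1 | r0:Add1,r1:3,r2:Mul1,r3:9
c4: issue MUL r0<-Mul2 | r0:Mul2,r1:3,r2:Mul1,r3:9
c5: CDB Add1=15; issue SUB r1<-Add1 | r0:Mul2,r1:Add1,r2:Mul1,r3:9
c6: - | r0:Mul2,r1:Add1,r2:Mul1,r3:9
c7: - | r0:Mul2,r1:Add1,r2:Mul1,r3:9
c8: CDB Mul1=0 | r0:Mul2,r1:Add1,r2:0,r3:9
c9: - | r0:Mul2,r1:Add1,r2:0,r3:9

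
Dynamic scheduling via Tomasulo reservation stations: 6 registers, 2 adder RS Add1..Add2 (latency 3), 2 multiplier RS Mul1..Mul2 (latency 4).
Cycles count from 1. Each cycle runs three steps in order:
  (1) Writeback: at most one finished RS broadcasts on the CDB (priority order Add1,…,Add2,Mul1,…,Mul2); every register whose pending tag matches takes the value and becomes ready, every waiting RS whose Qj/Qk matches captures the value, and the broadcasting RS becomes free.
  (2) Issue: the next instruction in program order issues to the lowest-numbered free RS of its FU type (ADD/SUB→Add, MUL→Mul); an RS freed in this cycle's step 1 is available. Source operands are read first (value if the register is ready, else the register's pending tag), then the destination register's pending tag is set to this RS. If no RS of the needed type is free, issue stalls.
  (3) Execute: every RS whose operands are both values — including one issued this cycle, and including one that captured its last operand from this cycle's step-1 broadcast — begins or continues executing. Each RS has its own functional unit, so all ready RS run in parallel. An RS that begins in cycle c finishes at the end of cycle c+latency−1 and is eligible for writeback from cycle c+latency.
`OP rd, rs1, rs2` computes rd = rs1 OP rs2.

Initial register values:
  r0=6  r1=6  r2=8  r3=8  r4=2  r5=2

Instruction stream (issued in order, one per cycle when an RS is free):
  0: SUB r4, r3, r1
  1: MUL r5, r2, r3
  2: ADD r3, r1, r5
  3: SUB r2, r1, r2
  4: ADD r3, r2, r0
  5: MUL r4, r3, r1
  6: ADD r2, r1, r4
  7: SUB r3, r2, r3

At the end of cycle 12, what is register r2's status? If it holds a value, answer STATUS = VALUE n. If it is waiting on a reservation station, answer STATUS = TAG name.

c1: issue SUB r4<-Add1 | r0:6,r1:6,r2:8,r3:8,r4:Add1,r5:2
c2: issue MUL r5<-Mul1 | r0:6,r1:6,r2:8,r3:8,r4:Add1,r5:Mul1
c3: issue ADD r3<-Add2 | r0:6,r1:6,r2:8,r3:Add2,r4:Add1,r5:Mul1
c4: CDB Add1=2; issue SUB r2<-Add1 | r0:6,r1:6,r2:Add1,r3:Add2,r4:2,r5:Mul1
c5: stall | r0:6,r1:6,r2:Add1,r3:Add2,r4:2,r5:Mul1
c6: CDB Mul1=64; stall | r0:6,r1:6,r2:Add1,r3:Add2,r4:2,r5:64
c7: CDB Add1=-2; issue ADD r3<-Add1 | r0:6,r1:6,r2:-2,r3:Add1,r4:2,r5:64
c8: issue MUL r4<-Mul1 | r0:6,r1:6,r2:-2,r3:Add1,r4:Mul1,r5:64
c9: CDB Add2=70; issue ADD r2<-Add2 | r0:6,r1:6,r2:Add2,r3:Add1,r4:Mul1,r5:64
c10: CDB Add1=4; issue SUB r3<-Add1 | r0:6,r1:6,r2:Add2,r3:Add1,r4:Mul1,r5:64
c11: - | r0:6,r1:6,r2:Add2,r3:Add1,r4:Mul1,r5:64
c12: - | r0:6,r1:6,r2:Add2,r3:Add1,r4:Mul1,r5:64

STATUS = TAG Add2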